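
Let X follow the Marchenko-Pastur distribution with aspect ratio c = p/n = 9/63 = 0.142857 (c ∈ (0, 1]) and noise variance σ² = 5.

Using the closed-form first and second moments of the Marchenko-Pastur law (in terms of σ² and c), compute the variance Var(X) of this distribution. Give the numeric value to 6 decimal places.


Recall the MP moments m_1 = E[X] = σ² and m_2 = E[X²] = σ⁴ (1 + c).
m_1 = E[X] = σ² = 5, so m_1² = 25.
m_2 = E[X²] = σ⁴ (1 + c) = 25 · (1 + 0.142857) = 25 · 1.142857 = 28.571429.
(Note m_2 − m_1² simplifies to c · σ⁴ = 0.142857 · 25.)

Var(X) = m_2 − m_1² = 28.571429 − 25 = 3.571429.


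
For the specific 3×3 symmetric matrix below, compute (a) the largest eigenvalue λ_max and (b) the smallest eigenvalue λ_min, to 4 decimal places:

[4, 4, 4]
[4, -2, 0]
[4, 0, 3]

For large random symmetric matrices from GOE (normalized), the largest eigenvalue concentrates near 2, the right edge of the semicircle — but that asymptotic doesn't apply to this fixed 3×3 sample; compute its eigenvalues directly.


Since M is real symmetric, all three eigenvalues are real; they are the roots of det(λI − M) = λ³ − (tr M) λ² + s λ − det M, where s is the sum of the principal 2×2 minors.
tr M = 4 + (-2) + 3 = 5.
s = (4·(-2) − 4²) + (4·3 − 4²) + ((-2)·3 − 0²) = -24 + (-4) + (-6) = -34.
det M (expand along row 1) = 4·(-6) − 4·12 + 4·8 = -40.
Characteristic polynomial: λ³ − 5λ² − 34λ + 40 = 0.
Substitute λ = y + (tr M)/3 = y + 1.666667 to remove the quadratic term: y³ + p·y + q = 0 with p = s − (tr M)²/3 = -42.333333 and q = −2(tr M)³/27 + (tr M)·s/3 − det M = -25.925926.
Three real roots ⇒ use the trigonometric (Viète) form: r = 2√(−p/3) = 7.512952, φ = arccos(3q/(p·r)) = arccos(0.244547) = 1.323744 rad.
y_k = r·cos(φ/3 − 2πk/3) for k = 0, 1, 2 gives y = 6.793357, -0.617999, -6.175358.
λ_k = y_k + 1.666667 gives λ = 8.4600, 1.0487, -4.5087 (check: the sum is 5.0000 = tr M).

Hence λ_max = 8.4600 and λ_min = -4.5087.


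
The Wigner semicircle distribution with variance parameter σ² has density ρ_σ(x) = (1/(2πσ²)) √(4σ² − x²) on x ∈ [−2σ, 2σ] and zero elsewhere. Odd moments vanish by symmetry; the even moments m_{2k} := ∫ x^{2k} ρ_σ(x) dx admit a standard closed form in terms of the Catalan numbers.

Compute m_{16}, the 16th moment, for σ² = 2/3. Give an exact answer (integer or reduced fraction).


By the scaled semicircle moment identity, m_{2k} = σ^{2k} · C_k with k = 8.
C_8 = (1/(k+1)) · C(2k, k) = (1/9) · C(16, 8) = (1/9) · 12870 = 1430.
σ^{2k} = (σ²)^k = (2/3)^8 = 256/6561.

Therefore m_{16} = σ^{16} · C_8 = (256/6561) · 1430 = 366080/6561.


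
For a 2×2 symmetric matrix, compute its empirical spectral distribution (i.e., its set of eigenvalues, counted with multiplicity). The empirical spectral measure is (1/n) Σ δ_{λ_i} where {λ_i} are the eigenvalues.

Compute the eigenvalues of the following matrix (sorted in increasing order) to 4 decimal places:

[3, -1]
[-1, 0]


Since M is real symmetric, both eigenvalues are real; they are the roots of det(λI − M) = λ² − (tr M) λ + det M.
tr M = 3 + 0 = 3.
det M = 3·0 − (-1)² = 0 − 1 = -1.
Characteristic polynomial: λ² − 3λ − 1 = 0.
Discriminant Δ = (tr M)² − 4·det M = 9 − (-4) = 13; √Δ = 3.605551.
λ = (tr M ± √Δ)/2 = (3 ± 3.605551)/2, giving (tr M − √Δ)/2 = -0.3028 and (tr M + √Δ)/2 = 3.3028.

Eigenvalues sorted in increasing order: [-0.3028, 3.3028].


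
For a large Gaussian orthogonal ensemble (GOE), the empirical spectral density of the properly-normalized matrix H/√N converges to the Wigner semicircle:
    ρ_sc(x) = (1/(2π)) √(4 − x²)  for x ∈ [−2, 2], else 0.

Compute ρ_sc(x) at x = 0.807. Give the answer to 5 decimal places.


ρ_sc(x) = (1/(2π)) √(4 − x²). With x = 0.807:
  4 − x² = 4 − (0.807)² = 4 − 0.651249 = 3.348751.
  √(4 − x²) = 1.829959.
  1/(2π) = 0.159155.
  ρ_sc(0.807) = 0.159155 · 1.829959 = 0.291247.

Rounded to 5 decimal places: ρ_sc(0.807) ≈ 0.29125.


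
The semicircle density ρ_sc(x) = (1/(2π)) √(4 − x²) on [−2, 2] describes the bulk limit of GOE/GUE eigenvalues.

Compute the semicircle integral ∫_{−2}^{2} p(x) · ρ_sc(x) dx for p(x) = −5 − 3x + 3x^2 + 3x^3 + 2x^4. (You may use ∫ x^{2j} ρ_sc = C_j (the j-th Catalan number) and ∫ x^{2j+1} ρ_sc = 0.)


Write p(x) = Σ a_i x^i, split into monomials and integrate each against ρ_sc separately.
Using ∫ x^{2j} ρ_sc = C_j = (1/(j+1)) C(2j, j) (Catalan numbers) and ∫ x^{2j+1} ρ_sc = 0 (odd monomials vanish by symmetry):
  i = 0 (even): a_0 · C_{0} = -5 · 1 = -5
  i = 1 (odd): ∫ x^1 ρ_sc = 0 (vanishes)
  i = 2 (even): a_2 · C_{1} = 3 · 1 = 3
  i = 3 (odd): ∫ x^3 ρ_sc = 0 (vanishes)
  i = 4 (even): a_4 · C_{2} = 2 · 2 = 4

Summing the contributions: ∫_{−2}^{2} p(x) ρ_sc(x) dx = (-5) + 3 + 4 = 2.


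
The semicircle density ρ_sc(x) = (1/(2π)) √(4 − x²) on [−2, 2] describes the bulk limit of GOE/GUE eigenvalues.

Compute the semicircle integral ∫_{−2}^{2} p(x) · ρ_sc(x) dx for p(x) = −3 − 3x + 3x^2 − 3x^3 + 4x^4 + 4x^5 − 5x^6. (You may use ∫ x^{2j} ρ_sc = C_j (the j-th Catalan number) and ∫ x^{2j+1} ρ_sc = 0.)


Write p(x) = Σ a_i x^i, split into monomials and integrate each against ρ_sc separately.
Using ∫ x^{2j} ρ_sc = C_j = (1/(j+1)) C(2j, j) (Catalan numbers) and ∫ x^{2j+1} ρ_sc = 0 (odd monomials vanish by symmetry):
  i = 0 (even): a_0 · C_{0} = -3 · 1 = -3
  i = 1 (odd): ∫ x^1 ρ_sc = 0 (vanishes)
  i = 2 (even): a_2 · C_{1} = 3 · 1 = 3
  i = 3 (odd): ∫ x^3 ρ_sc = 0 (vanishes)
  i = 4 (even): a_4 · C_{2} = 4 · 2 = 8
  i = 5 (odd): ∫ x^5 ρ_sc = 0 (vanishes)
  i = 6 (even): a_6 · C_{3} = -5 · 5 = -25

Summing the contributions: ∫_{−2}^{2} p(x) ρ_sc(x) dx = (-3) + 3 + 8 + (-25) = -17.


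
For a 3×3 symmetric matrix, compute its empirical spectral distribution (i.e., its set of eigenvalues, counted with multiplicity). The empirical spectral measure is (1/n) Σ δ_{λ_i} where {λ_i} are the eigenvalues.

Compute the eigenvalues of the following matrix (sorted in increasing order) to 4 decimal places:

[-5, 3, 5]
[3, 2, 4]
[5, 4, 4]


Since M is real symmetric, all three eigenvalues are real; they are the roots of det(λI − M) = λ³ − (tr M) λ² + s λ − det M, where s is the sum of the principal 2×2 minors.
tr M = -5 + 2 + 4 = 1.
s = ((-5)·2 − 3²) + ((-5)·4 − 5²) + (2·4 − 4²) = -19 + (-45) + (-8) = -72.
det M (expand along row 1) = (-5)·(-8) − 3·(-8) + 5·2 = 74.
Characteristic polynomial: λ³ − λ² − 72λ − 74 = 0.
Substitute λ = y + (tr M)/3 = y + 0.333333 to remove the quadratic term: y³ + p·y + q = 0 with p = s − (tr M)²/3 = -72.333333 and q = −2(tr M)³/27 + (tr M)·s/3 − det M = -98.074074.
Three real roots ⇒ use the trigonometric (Viète) form: r = 2√(−p/3) = 9.820613, φ = arccos(3q/(p·r)) = arccos(0.414189) = 1.143745 rad.
y_k = r·cos(φ/3 − 2πk/3) for k = 0, 1, 2 gives y = 9.115502, -1.393252, -7.722250.
λ_k = y_k + 0.333333 gives λ = 9.4488, -1.0599, -7.3889 (check: the sum is 1.0000 = tr M).

Eigenvalues sorted in increasing order: [-7.3889, -1.0599, 9.4488].


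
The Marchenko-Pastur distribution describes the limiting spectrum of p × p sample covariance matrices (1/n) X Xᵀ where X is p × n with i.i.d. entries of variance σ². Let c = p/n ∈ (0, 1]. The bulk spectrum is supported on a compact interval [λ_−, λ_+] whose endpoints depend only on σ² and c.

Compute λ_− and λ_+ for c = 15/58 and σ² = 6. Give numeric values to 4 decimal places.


c = 15/58 = 0.258621; √c = 0.508548.
λ_− = σ² (1 − √c)² = 6 · (1 − 0.508548)² = 6 · (0.491452)² = 1.449153.
λ_+ = σ² (1 + √c)² = 6 · (1 + 0.508548)² = 6 · (1.508548)² = 13.654296.

Rounded to 4 decimal places: λ_− ≈ 1.4492, λ_+ ≈ 13.6543.


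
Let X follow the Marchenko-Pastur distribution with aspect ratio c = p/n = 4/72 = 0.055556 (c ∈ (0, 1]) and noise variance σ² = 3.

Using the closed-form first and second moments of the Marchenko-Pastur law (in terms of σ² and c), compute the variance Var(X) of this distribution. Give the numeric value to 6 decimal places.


Recall the MP moments m_1 = E[X] = σ² and m_2 = E[X²] = σ⁴ (1 + c).
m_1 = E[X] = σ² = 3, so m_1² = 9.
m_2 = E[X²] = σ⁴ (1 + c) = 9 · (1 + 0.055556) = 9 · 1.055556 = 9.500000.
(Note m_2 − m_1² simplifies to c · σ⁴ = 0.055556 · 9.)

Var(X) = m_2 − m_1² = 9.500000 − 9 = 0.500000.


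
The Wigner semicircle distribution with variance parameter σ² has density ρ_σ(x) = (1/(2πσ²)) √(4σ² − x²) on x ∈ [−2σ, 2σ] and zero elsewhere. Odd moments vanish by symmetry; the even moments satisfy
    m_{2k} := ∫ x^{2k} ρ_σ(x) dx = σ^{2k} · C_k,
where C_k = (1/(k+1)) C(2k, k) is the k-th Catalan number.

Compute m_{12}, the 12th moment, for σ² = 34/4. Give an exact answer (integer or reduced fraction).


By the scaled semicircle moment identity, m_{2k} = σ^{2k} · C_k with k = 6.
C_6 = (1/(k+1)) · C(2k, k) = (1/7) · C(12, 6) = (1/7) · 924 = 132.
σ^{2k} = (σ²)^k = (34/4)^6 = 24137569/64.

Therefore m_{12} = σ^{12} · C_6 = (24137569/64) · 132 = 796539777/16.


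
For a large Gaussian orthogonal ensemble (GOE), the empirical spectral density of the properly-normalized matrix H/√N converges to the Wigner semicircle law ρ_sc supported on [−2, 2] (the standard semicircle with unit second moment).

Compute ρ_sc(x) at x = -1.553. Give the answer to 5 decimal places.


ρ_sc(x) = (1/(2π)) √(4 − x²). With x = -1.553:
  4 − x² = 4 − (-1.553)² = 4 − 2.411809 = 1.588191.
  √(4 − x²) = 1.260235.
  1/(2π) = 0.159155.
  ρ_sc(-1.553) = 0.159155 · 1.260235 = 0.200573.

Rounded to 5 decimal places: ρ_sc(-1.553) ≈ 0.20057.


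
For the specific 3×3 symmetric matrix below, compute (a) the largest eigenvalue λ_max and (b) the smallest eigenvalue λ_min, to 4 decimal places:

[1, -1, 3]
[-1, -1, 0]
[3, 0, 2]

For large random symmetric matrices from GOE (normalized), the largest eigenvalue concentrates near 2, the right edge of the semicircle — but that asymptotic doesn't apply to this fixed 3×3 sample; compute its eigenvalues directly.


Since M is real symmetric, all three eigenvalues are real; they are the roots of det(λI − M) = λ³ − (tr M) λ² + s λ − det M, where s is the sum of the principal 2×2 minors.
tr M = 1 + (-1) + 2 = 2.
s = (1·(-1) − (-1)²) + (1·2 − 3²) + ((-1)·2 − 0²) = -2 + (-7) + (-2) = -11.
det M (expand along row 1) = 1·(-2) − (-1)·(-2) + 3·3 = 5.
Characteristic polynomial: λ³ − 2λ² − 11λ − 5 = 0.
Substitute λ = y + (tr M)/3 = y + 0.666667 to remove the quadratic term: y³ + p·y + q = 0 with p = s − (tr M)²/3 = -12.333333 and q = −2(tr M)³/27 + (tr M)·s/3 − det M = -12.925926.
Three real roots ⇒ use the trigonometric (Viète) form: r = 2√(−p/3) = 4.055175, φ = arccos(3q/(p·r)) = arccos(0.775341) = 0.683541 rad.
y_k = r·cos(φ/3 − 2πk/3) for k = 0, 1, 2 gives y = 3.950369, -1.181917, -2.768452.
λ_k = y_k + 0.666667 gives λ = 4.6170, -0.5153, -2.1018 (check: the sum is 2.0000 = tr M).

Hence λ_max = 4.6170 and λ_min = -2.1018.


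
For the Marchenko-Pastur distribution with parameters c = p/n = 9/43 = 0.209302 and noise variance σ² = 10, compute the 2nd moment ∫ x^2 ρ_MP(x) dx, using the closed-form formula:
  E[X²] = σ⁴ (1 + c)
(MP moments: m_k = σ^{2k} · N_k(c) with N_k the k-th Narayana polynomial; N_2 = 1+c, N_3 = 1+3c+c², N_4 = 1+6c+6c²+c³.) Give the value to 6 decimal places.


E[X²] = σ⁴ (1 + c) (second MP moment). With σ² = 10 (so σ⁴ = 100) and c = 9/43 = 0.209302: E[X²] = 100 · (1 + 0.209302) = 100 · 1.209302.

So E[X^2] = 120.930233.


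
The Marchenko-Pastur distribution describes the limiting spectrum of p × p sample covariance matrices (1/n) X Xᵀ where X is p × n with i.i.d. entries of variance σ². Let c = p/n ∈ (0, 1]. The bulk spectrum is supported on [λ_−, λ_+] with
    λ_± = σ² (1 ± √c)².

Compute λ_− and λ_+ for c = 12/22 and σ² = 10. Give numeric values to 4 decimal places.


c = 12/22 = 0.545455; √c = 0.738549.
λ_− = σ² (1 − √c)² = 10 · (1 − 0.738549)² = 10 · (0.261451)² = 0.683567.
λ_+ = σ² (1 + √c)² = 10 · (1 + 0.738549)² = 10 · (1.738549)² = 30.225524.

Rounded to 4 decimal places: λ_− ≈ 0.6836, λ_+ ≈ 30.2255.


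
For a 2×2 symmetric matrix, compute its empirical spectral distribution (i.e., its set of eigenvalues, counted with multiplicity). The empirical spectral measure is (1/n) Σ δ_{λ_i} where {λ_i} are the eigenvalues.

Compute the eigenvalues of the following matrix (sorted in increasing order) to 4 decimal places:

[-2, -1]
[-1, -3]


Since M is real symmetric, both eigenvalues are real; they are the roots of det(λI − M) = λ² − (tr M) λ + det M.
tr M = -2 + (-3) = -5.
det M = (-2)·(-3) − (-1)² = 6 − 1 = 5.
Characteristic polynomial: λ² + 5λ + 5 = 0.
Discriminant Δ = (tr M)² − 4·det M = 25 − 20 = 5; √Δ = 2.236068.
λ = (tr M ± √Δ)/2 = (-5 ± 2.236068)/2, giving (tr M − √Δ)/2 = -3.6180 and (tr M + √Δ)/2 = -1.3820.

Eigenvalues sorted in increasing order: [-3.6180, -1.3820].


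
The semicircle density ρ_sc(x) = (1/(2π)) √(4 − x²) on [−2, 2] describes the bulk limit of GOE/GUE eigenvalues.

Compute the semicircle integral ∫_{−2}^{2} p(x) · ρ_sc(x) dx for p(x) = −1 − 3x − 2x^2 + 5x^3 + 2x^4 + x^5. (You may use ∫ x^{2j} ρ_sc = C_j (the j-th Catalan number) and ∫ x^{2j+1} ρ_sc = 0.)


Write p(x) = Σ a_i x^i, split into monomials and integrate each against ρ_sc separately.
Using ∫ x^{2j} ρ_sc = C_j = (1/(j+1)) C(2j, j) (Catalan numbers) and ∫ x^{2j+1} ρ_sc = 0 (odd monomials vanish by symmetry):
  i = 0 (even): a_0 · C_{0} = -1 · 1 = -1
  i = 1 (odd): ∫ x^1 ρ_sc = 0 (vanishes)
  i = 2 (even): a_2 · C_{1} = -2 · 1 = -2
  i = 3 (odd): ∫ x^3 ρ_sc = 0 (vanishes)
  i = 4 (even): a_4 · C_{2} = 2 · 2 = 4
  i = 5 (odd): ∫ x^5 ρ_sc = 0 (vanishes)

Summing the contributions: ∫_{−2}^{2} p(x) ρ_sc(x) dx = (-1) + (-2) + 4 = 1.


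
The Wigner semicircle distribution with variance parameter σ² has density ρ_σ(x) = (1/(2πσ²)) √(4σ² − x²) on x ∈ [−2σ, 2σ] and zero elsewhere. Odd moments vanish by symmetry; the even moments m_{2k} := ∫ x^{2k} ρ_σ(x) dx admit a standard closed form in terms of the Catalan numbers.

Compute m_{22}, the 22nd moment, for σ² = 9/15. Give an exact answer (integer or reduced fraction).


By the scaled semicircle moment identity, m_{2k} = σ^{2k} · C_k with k = 11.
C_11 = (1/(k+1)) · C(2k, k) = (1/12) · C(22, 11) = (1/12) · 705432 = 58786.
σ^{2k} = (σ²)^k = (9/15)^11 = 177147/48828125.

Therefore m_{22} = σ^{22} · C_11 = (177147/48828125) · 58786 = 10413763542/48828125.


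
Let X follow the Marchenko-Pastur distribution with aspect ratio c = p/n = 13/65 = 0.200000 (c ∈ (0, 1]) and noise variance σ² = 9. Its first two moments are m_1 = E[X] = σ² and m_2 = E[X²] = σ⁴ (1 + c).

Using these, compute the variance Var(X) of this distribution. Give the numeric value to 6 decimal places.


m_1 = E[X] = σ² = 9, so m_1² = 81.
m_2 = E[X²] = σ⁴ (1 + c) = 81 · (1 + 0.200000) = 81 · 1.200000 = 97.200000.
(Note m_2 − m_1² simplifies to c · σ⁴ = 0.200000 · 81.)

Var(X) = m_2 − m_1² = 97.200000 − 81 = 16.200000.


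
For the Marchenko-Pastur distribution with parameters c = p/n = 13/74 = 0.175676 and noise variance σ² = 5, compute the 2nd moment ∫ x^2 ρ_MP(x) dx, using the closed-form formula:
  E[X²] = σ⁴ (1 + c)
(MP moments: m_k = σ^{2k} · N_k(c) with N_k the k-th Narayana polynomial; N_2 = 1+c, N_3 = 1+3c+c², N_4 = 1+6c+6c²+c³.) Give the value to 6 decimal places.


E[X²] = σ⁴ (1 + c) (second MP moment). With σ² = 5 (so σ⁴ = 25) and c = 13/74 = 0.175676: E[X²] = 25 · (1 + 0.175676) = 25 · 1.175676.

So E[X^2] = 29.391892.


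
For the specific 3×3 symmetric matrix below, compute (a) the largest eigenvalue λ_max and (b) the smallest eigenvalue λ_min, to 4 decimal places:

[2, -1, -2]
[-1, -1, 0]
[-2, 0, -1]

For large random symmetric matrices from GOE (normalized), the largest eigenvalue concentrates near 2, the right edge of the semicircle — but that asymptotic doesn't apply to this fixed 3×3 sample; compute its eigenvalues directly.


Since M is real symmetric, all three eigenvalues are real; they are the roots of det(λI − M) = λ³ − (tr M) λ² + s λ − det M, where s is the sum of the principal 2×2 minors.
tr M = 2 + (-1) + (-1) = 0.
s = (2·(-1) − (-1)²) + (2·(-1) − (-2)²) + ((-1)·(-1) − 0²) = -3 + (-6) + 1 = -8.
det M (expand along row 1) = 2·1 − (-1)·1 + (-2)·(-2) = 7.
Characteristic polynomial: λ³ − 8λ − 7 = 0.
Substitute λ = y + (tr M)/3 = y + 0.000000 to remove the quadratic term: y³ + p·y + q = 0 with p = s − (tr M)²/3 = -8.000000 and q = −2(tr M)³/27 + (tr M)·s/3 − det M = -7.000000.
Three real roots ⇒ use the trigonometric (Viète) form: r = 2√(−p/3) = 3.265986, φ = arccos(3q/(p·r)) = arccos(0.803739) = 0.637244 rad.
y_k = r·cos(φ/3 − 2πk/3) for k = 0, 1, 2 gives y = 3.192582, -1.000000, -2.192582.
λ_k = y_k + 0.000000 gives λ = 3.1926, -1.0000, -2.1926 (check: the sum is 0.0000 = tr M).

Hence λ_max = 3.1926 and λ_min = -2.1926.


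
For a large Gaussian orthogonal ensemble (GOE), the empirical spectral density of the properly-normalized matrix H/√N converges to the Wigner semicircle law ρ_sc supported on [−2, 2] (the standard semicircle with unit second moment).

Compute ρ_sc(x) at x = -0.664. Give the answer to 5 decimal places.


ρ_sc(x) = (1/(2π)) √(4 − x²). With x = -0.664:
  4 − x² = 4 − (-0.664)² = 4 − 0.440896 = 3.559104.
  √(4 − x²) = 1.886559.
  1/(2π) = 0.159155.
  ρ_sc(-0.664) = 0.159155 · 1.886559 = 0.300255.

Rounded to 5 decimal places: ρ_sc(-0.664) ≈ 0.30026.


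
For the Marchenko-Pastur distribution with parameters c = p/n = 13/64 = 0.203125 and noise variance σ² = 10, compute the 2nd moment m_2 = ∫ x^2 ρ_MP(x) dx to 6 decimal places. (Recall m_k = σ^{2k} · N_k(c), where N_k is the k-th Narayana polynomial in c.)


E[X²] = σ⁴ (1 + c) (second MP moment). With σ² = 10 (so σ⁴ = 100) and c = 13/64 = 0.203125: E[X²] = 100 · (1 + 0.203125) = 100 · 1.203125.

So E[X^2] = 120.312500.


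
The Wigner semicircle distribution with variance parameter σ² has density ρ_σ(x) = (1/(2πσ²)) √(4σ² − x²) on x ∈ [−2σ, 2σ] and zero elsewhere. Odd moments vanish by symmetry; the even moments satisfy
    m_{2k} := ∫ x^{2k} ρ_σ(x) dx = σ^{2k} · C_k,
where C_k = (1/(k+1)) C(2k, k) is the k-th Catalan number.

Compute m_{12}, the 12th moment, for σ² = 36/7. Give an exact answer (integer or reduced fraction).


By the scaled semicircle moment identity, m_{2k} = σ^{2k} · C_k with k = 6.
C_6 = (1/(k+1)) · C(2k, k) = (1/7) · C(12, 6) = (1/7) · 924 = 132.
σ^{2k} = (σ²)^k = (36/7)^6 = 2176782336/117649.

Therefore m_{12} = σ^{12} · C_6 = (2176782336/117649) · 132 = 287335268352/117649.


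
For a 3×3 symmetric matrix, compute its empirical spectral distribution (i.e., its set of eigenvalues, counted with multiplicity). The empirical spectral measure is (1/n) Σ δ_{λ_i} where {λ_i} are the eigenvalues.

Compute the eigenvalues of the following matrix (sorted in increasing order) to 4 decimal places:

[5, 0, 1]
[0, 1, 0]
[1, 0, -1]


Since M is real symmetric, all three eigenvalues are real; they are the roots of det(λI − M) = λ³ − (tr M) λ² + s λ − det M, where s is the sum of the principal 2×2 minors.
tr M = 5 + 1 + (-1) = 5.
s = (5·1 − 0²) + (5·(-1) − 1²) + (1·(-1) − 0²) = 5 + (-6) + (-1) = -2.
det M (expand along row 1) = 5·(-1) − 0·0 + 1·(-1) = -6.
Characteristic polynomial: λ³ − 5λ² − 2λ + 6 = 0.
Substitute λ = y + (tr M)/3 = y + 1.666667 to remove the quadratic term: y³ + p·y + q = 0 with p = s − (tr M)²/3 = -10.333333 and q = −2(tr M)³/27 + (tr M)·s/3 − det M = -6.592593.
Three real roots ⇒ use the trigonometric (Viète) form: r = 2√(−p/3) = 3.711843, φ = arccos(3q/(p·r)) = arccos(0.515641) = 1.029041 rad.
y_k = r·cos(φ/3 − 2πk/3) for k = 0, 1, 2 gives y = 3.495611, -0.666667, -2.828944.
λ_k = y_k + 1.666667 gives λ = 5.1623, 1.0000, -1.1623 (check: the sum is 5.0000 = tr M).

Eigenvalues sorted in increasing order: [-1.1623, 1.0000, 5.1623].


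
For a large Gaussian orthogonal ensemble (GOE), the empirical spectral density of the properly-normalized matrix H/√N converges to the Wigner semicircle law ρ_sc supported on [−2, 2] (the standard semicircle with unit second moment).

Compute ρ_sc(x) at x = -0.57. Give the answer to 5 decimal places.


ρ_sc(x) = (1/(2π)) √(4 − x²). With x = -0.57:
  4 − x² = 4 − (-0.57)² = 4 − 0.324900 = 3.675100.
  √(4 − x²) = 1.917055.
  1/(2π) = 0.159155.
  ρ_sc(-0.57) = 0.159155 · 1.917055 = 0.305109.

Rounded to 5 decimal places: ρ_sc(-0.57) ≈ 0.30511.


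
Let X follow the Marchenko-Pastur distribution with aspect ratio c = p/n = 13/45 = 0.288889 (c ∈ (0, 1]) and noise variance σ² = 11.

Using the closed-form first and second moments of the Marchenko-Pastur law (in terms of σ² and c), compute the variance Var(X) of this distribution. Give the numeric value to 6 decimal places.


Recall the MP moments m_1 = E[X] = σ² and m_2 = E[X²] = σ⁴ (1 + c).
m_1 = E[X] = σ² = 11, so m_1² = 121.
m_2 = E[X²] = σ⁴ (1 + c) = 121 · (1 + 0.288889) = 121 · 1.288889 = 155.955556.
(Note m_2 − m_1² simplifies to c · σ⁴ = 0.288889 · 121.)

Var(X) = m_2 − m_1² = 155.955556 − 121 = 34.955556.


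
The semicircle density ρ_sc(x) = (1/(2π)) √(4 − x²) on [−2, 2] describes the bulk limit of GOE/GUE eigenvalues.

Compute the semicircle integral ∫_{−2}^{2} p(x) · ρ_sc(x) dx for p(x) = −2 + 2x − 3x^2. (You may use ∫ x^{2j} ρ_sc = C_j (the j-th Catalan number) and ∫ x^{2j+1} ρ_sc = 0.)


Write p(x) = Σ a_i x^i, split into monomials and integrate each against ρ_sc separately.
Using ∫ x^{2j} ρ_sc = C_j = (1/(j+1)) C(2j, j) (Catalan numbers) and ∫ x^{2j+1} ρ_sc = 0 (odd monomials vanish by symmetry):
  i = 0 (even): a_0 · C_{0} = -2 · 1 = -2
  i = 1 (odd): ∫ x^1 ρ_sc = 0 (vanishes)
  i = 2 (even): a_2 · C_{1} = -3 · 1 = -3

Summing the contributions: ∫_{−2}^{2} p(x) ρ_sc(x) dx = (-2) + (-3) = -5.


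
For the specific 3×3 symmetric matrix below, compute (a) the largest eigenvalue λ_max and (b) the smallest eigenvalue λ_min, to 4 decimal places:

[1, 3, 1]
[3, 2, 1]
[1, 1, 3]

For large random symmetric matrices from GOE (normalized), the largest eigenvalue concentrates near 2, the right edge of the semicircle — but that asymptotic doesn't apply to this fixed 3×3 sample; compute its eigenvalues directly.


Since M is real symmetric, all three eigenvalues are real; they are the roots of det(λI − M) = λ³ − (tr M) λ² + s λ − det M, where s is the sum of the principal 2×2 minors.
tr M = 1 + 2 + 3 = 6.
s = (1·2 − 3²) + (1·3 − 1²) + (2·3 − 1²) = -7 + 2 + 5 = 0.
det M (expand along row 1) = 1·5 − 3·8 + 1·1 = -18.
Characteristic polynomial: λ³ − 6λ² + 18 = 0.
Substitute λ = y + (tr M)/3 = y + 2.000000 to remove the quadratic term: y³ + p·y + q = 0 with p = s − (tr M)²/3 = -12.000000 and q = −2(tr M)³/27 + (tr M)·s/3 − det M = 2.000000.
Three real roots ⇒ use the trigonometric (Viète) form: r = 2√(−p/3) = 4.000000, φ = arccos(3q/(p·r)) = arccos(-0.125000) = 1.696124 rad.
y_k = r·cos(φ/3 − 2πk/3) for k = 0, 1, 2 gives y = 3.377552, 0.167055, -3.544607.
λ_k = y_k + 2.000000 gives λ = 5.3776, 2.1671, -1.5446 (check: the sum is 6.0000 = tr M).

Hence λ_max = 5.3776 and λ_min = -1.5446.


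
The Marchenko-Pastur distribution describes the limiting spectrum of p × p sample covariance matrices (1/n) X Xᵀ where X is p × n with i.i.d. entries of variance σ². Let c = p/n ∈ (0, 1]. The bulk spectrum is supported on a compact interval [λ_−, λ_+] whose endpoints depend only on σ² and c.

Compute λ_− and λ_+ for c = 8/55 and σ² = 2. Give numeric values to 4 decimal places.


c = 8/55 = 0.145455; √c = 0.381385.
λ_− = σ² (1 − √c)² = 2 · (1 − 0.381385)² = 2 · (0.618615)² = 0.765369.
λ_+ = σ² (1 + √c)² = 2 · (1 + 0.381385)² = 2 · (1.381385)² = 3.816449.

Rounded to 4 decimal places: λ_− ≈ 0.7654, λ_+ ≈ 3.8164.


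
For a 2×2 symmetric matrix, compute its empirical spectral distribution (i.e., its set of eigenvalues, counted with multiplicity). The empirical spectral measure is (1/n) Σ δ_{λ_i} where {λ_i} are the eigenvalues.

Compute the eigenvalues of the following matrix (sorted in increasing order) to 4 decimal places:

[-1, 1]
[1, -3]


Since M is real symmetric, both eigenvalues are real; they are the roots of det(λI − M) = λ² − (tr M) λ + det M.
tr M = -1 + (-3) = -4.
det M = (-1)·(-3) − 1² = 3 − 1 = 2.
Characteristic polynomial: λ² + 4λ + 2 = 0.
Discriminant Δ = (tr M)² − 4·det M = 16 − 8 = 8; √Δ = 2.828427.
λ = (tr M ± √Δ)/2 = (-4 ± 2.828427)/2, giving (tr M − √Δ)/2 = -3.4142 and (tr M + √Δ)/2 = -0.5858.

Eigenvalues sorted in increasing order: [-3.4142, -0.5858].


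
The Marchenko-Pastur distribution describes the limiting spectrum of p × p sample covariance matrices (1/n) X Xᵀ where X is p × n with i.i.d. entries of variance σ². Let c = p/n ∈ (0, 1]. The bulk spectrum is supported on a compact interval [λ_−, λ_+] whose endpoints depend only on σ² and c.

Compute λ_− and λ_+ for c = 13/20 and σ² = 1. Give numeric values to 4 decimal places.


c = 13/20 = 0.650000; √c = 0.806226.
λ_− = σ² (1 − √c)² = 1 · (1 − 0.806226)² = 1 · (0.193774)² = 0.037548.
λ_+ = σ² (1 + √c)² = 1 · (1 + 0.806226)² = 1 · (1.806226)² = 3.262452.

Rounded to 4 decimal places: λ_− ≈ 0.0375, λ_+ ≈ 3.2625.


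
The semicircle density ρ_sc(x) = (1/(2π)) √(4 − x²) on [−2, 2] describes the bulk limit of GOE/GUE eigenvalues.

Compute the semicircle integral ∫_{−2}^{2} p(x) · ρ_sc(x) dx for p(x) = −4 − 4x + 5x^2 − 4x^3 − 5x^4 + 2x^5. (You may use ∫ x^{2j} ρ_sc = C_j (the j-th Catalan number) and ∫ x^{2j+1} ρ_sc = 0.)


Write p(x) = Σ a_i x^i, split into monomials and integrate each against ρ_sc separately.
Using ∫ x^{2j} ρ_sc = C_j = (1/(j+1)) C(2j, j) (Catalan numbers) and ∫ x^{2j+1} ρ_sc = 0 (odd monomials vanish by symmetry):
  i = 0 (even): a_0 · C_{0} = -4 · 1 = -4
  i = 1 (odd): ∫ x^1 ρ_sc = 0 (vanishes)
  i = 2 (even): a_2 · C_{1} = 5 · 1 = 5
  i = 3 (odd): ∫ x^3 ρ_sc = 0 (vanishes)
  i = 4 (even): a_4 · C_{2} = -5 · 2 = -10
  i = 5 (odd): ∫ x^5 ρ_sc = 0 (vanishes)

Summing the contributions: ∫_{−2}^{2} p(x) ρ_sc(x) dx = (-4) + 5 + (-10) = -9.


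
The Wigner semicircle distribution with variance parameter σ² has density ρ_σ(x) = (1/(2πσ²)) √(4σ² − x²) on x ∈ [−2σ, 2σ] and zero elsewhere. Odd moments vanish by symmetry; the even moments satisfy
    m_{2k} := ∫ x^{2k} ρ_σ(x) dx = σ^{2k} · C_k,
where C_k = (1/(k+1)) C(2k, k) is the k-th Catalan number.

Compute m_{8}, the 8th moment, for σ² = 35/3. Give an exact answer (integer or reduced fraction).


By the scaled semicircle moment identity, m_{2k} = σ^{2k} · C_k with k = 4.
C_4 = (1/(k+1)) · C(2k, k) = (1/5) · C(8, 4) = (1/5) · 70 = 14.
σ^{2k} = (σ²)^k = (35/3)^4 = 1500625/81.

Therefore m_{8} = σ^{8} · C_4 = (1500625/81) · 14 = 21008750/81.


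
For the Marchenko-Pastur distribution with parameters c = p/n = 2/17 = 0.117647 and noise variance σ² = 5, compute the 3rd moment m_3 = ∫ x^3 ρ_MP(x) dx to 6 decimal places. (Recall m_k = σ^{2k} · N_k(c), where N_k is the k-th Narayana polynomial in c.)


E[X³] = σ⁶ (1 + 3c + c²) (third MP moment). With σ² = 5 (so σ⁶ = 125) and c = 2/17 = 0.117647: E[X³] = 125 · (1 + 3·0.117647 + (0.117647)²) = 125 · 1.366782.

So E[X^3] = 170.847751.


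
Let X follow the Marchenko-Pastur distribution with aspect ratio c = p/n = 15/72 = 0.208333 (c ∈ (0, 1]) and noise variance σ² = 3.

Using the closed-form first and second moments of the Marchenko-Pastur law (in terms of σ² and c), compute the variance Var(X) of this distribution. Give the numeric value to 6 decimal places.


Recall the MP moments m_1 = E[X] = σ² and m_2 = E[X²] = σ⁴ (1 + c).
m_1 = E[X] = σ² = 3, so m_1² = 9.
m_2 = E[X²] = σ⁴ (1 + c) = 9 · (1 + 0.208333) = 9 · 1.208333 = 10.875000.
(Note m_2 − m_1² simplifies to c · σ⁴ = 0.208333 · 9.)

Var(X) = m_2 − m_1² = 10.875000 − 9 = 1.875000.


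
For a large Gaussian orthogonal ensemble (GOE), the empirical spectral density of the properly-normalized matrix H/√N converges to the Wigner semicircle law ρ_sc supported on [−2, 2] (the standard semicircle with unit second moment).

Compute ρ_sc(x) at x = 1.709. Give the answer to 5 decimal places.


ρ_sc(x) = (1/(2π)) √(4 − x²). With x = 1.709:
  4 − x² = 4 − (1.709)² = 4 − 2.920681 = 1.079319.
  √(4 − x²) = 1.038903.
  1/(2π) = 0.159155.
  ρ_sc(1.709) = 0.159155 · 1.038903 = 0.165347.

Rounded to 5 decimal places: ρ_sc(1.709) ≈ 0.16535.


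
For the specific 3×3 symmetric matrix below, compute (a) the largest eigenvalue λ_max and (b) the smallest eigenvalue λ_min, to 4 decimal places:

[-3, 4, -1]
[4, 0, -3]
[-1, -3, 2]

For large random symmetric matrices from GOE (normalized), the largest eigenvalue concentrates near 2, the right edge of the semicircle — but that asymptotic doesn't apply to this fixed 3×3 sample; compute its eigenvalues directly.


Since M is real symmetric, all three eigenvalues are real; they are the roots of det(λI − M) = λ³ − (tr M) λ² + s λ − det M, where s is the sum of the principal 2×2 minors.
tr M = -3 + 0 + 2 = -1.
s = ((-3)·0 − 4²) + ((-3)·2 − (-1)²) + (0·2 − (-3)²) = -16 + (-7) + (-9) = -32.
det M (expand along row 1) = (-3)·(-9) − 4·5 + (-1)·(-12) = 19.
Characteristic polynomial: λ³ + λ² − 32λ − 19 = 0.
Substitute λ = y + (tr M)/3 = y − 0.333333 to remove the quadratic term: y³ + p·y + q = 0 with p = s − (tr M)²/3 = -32.333333 and q = −2(tr M)³/27 + (tr M)·s/3 − det M = -8.259259.
Three real roots ⇒ use the trigonometric (Viète) form: r = 2√(−p/3) = 6.565905, φ = arccos(3q/(p·r)) = arccos(0.116712) = 1.453817 rad.
y_k = r·cos(φ/3 − 2πk/3) for k = 0, 1, 2 gives y = 5.809898, -0.255960, -5.553939.
λ_k = y_k − 0.333333 gives λ = 5.4766, -0.5893, -5.8873 (check: the sum is -1.0000 = tr M).

Hence λ_max = 5.4766 and λ_min = -5.8873.


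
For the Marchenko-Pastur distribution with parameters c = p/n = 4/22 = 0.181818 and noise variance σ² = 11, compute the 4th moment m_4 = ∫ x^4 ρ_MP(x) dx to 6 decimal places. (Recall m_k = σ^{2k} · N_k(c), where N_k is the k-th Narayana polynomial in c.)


E[X⁴] = σ⁸ (1 + 6c + 6c² + c³) (fourth MP moment). With σ² = 11 (so σ⁸ = 14641) and c = 4/22 = 0.181818: E[X⁴] = 14641 · (1 + 6·0.181818 + 6·(0.181818)² + (0.181818)³) = 14641 · 2.295267.

So E[X^4] = 33605.000000.


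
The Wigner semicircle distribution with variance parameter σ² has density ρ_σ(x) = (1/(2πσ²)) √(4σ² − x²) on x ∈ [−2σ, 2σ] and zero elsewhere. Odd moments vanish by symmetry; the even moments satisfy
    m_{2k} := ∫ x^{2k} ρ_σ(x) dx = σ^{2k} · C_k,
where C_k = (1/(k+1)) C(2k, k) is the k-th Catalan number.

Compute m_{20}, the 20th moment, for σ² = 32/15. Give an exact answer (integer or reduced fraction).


By the scaled semicircle moment identity, m_{2k} = σ^{2k} · C_k with k = 10.
C_10 = (1/(k+1)) · C(2k, k) = (1/11) · C(20, 10) = (1/11) · 184756 = 16796.
σ^{2k} = (σ²)^k = (32/15)^10 = 1125899906842624/576650390625.

Therefore m_{20} = σ^{20} · C_10 = (1125899906842624/576650390625) · 16796 = 18910614835328712704/576650390625.


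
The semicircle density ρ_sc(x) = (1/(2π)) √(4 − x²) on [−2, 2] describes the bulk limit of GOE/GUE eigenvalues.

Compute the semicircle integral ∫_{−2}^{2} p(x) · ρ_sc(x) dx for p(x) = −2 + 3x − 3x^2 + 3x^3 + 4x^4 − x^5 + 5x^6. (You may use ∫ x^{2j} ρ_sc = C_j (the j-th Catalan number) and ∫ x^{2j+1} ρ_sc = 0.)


Write p(x) = Σ a_i x^i, split into monomials and integrate each against ρ_sc separately.
Using ∫ x^{2j} ρ_sc = C_j = (1/(j+1)) C(2j, j) (Catalan numbers) and ∫ x^{2j+1} ρ_sc = 0 (odd monomials vanish by symmetry):
  i = 0 (even): a_0 · C_{0} = -2 · 1 = -2
  i = 1 (odd): ∫ x^1 ρ_sc = 0 (vanishes)
  i = 2 (even): a_2 · C_{1} = -3 · 1 = -3
  i = 3 (odd): ∫ x^3 ρ_sc = 0 (vanishes)
  i = 4 (even): a_4 · C_{2} = 4 · 2 = 8
  i = 5 (odd): ∫ x^5 ρ_sc = 0 (vanishes)
  i = 6 (even): a_6 · C_{3} = 5 · 5 = 25

Summing the contributions: ∫_{−2}^{2} p(x) ρ_sc(x) dx = (-2) + (-3) + 8 + 25 = 28.


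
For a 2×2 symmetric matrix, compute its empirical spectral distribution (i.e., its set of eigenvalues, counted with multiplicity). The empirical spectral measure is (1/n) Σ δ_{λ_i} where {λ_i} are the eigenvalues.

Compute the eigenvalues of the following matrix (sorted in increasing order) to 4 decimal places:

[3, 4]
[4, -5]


Since M is real symmetric, both eigenvalues are real; they are the roots of det(λI − M) = λ² − (tr M) λ + det M.
tr M = 3 + (-5) = -2.
det M = 3·(-5) − 4² = -15 − 16 = -31.
Characteristic polynomial: λ² + 2λ − 31 = 0.
Discriminant Δ = (tr M)² − 4·det M = 4 − (-124) = 128; √Δ = 11.313708.
λ = (tr M ± √Δ)/2 = (-2 ± 11.313708)/2, giving (tr M − √Δ)/2 = -6.6569 and (tr M + √Δ)/2 = 4.6569.

Eigenvalues sorted in increasing order: [-6.6569, 4.6569].


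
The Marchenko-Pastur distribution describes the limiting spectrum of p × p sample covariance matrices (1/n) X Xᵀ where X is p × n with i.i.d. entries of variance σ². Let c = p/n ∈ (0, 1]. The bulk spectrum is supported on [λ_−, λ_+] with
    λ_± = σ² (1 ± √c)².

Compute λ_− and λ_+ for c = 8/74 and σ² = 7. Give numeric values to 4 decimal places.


c = 8/74 = 0.108108; √c = 0.328798.
λ_− = σ² (1 − √c)² = 7 · (1 − 0.328798)² = 7 · (0.671202)² = 3.153585.
λ_+ = σ² (1 + √c)² = 7 · (1 + 0.328798)² = 7 · (1.328798)² = 12.359928.

Rounded to 4 decimal places: λ_− ≈ 3.1536, λ_+ ≈ 12.3599.


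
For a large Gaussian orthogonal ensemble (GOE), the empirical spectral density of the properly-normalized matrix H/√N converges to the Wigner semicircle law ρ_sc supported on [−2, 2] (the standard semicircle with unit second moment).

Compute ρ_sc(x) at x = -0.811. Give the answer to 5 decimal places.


ρ_sc(x) = (1/(2π)) √(4 − x²). With x = -0.811:
  4 − x² = 4 − (-0.811)² = 4 − 0.657721 = 3.342279.
  √(4 − x²) = 1.828190.
  1/(2π) = 0.159155.
  ρ_sc(-0.811) = 0.159155 · 1.828190 = 0.290965.

Rounded to 5 decimal places: ρ_sc(-0.811) ≈ 0.29097.


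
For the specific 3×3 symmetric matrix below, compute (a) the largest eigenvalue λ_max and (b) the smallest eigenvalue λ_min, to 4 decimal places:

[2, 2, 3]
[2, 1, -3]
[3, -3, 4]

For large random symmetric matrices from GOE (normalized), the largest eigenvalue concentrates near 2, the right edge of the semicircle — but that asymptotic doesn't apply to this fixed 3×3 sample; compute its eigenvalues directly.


Since M is real symmetric, all three eigenvalues are real; they are the roots of det(λI − M) = λ³ − (tr M) λ² + s λ − det M, where s is the sum of the principal 2×2 minors.
tr M = 2 + 1 + 4 = 7.
s = (2·1 − 2²) + (2·4 − 3²) + (1·4 − (-3)²) = -2 + (-1) + (-5) = -8.
det M (expand along row 1) = 2·(-5) − 2·17 + 3·(-9) = -71.
Characteristic polynomial: λ³ − 7λ² − 8λ + 71 = 0.
Substitute λ = y + (tr M)/3 = y + 2.333333 to remove the quadratic term: y³ + p·y + q = 0 with p = s − (tr M)²/3 = -24.333333 and q = −2(tr M)³/27 + (tr M)·s/3 − det M = 26.925926.
Three real roots ⇒ use the trigonometric (Viète) form: r = 2√(−p/3) = 5.696002, φ = arccos(3q/(p·r)) = arccos(-0.582801) = 2.192967 rad.
y_k = r·cos(φ/3 − 2πk/3) for k = 0, 1, 2 gives y = 4.240756, 1.172846, -5.413602.
λ_k = y_k + 2.333333 gives λ = 6.5741, 3.5062, -3.0803 (check: the sum is 7.0000 = tr M).

Hence λ_max = 6.5741 and λ_min = -3.0803.


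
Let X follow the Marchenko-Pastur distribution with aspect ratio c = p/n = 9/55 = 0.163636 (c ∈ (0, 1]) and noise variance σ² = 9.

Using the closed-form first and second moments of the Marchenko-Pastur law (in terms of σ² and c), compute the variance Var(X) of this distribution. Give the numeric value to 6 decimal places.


Recall the MP moments m_1 = E[X] = σ² and m_2 = E[X²] = σ⁴ (1 + c).
m_1 = E[X] = σ² = 9, so m_1² = 81.
m_2 = E[X²] = σ⁴ (1 + c) = 81 · (1 + 0.163636) = 81 · 1.163636 = 94.254545.
(Note m_2 − m_1² simplifies to c · σ⁴ = 0.163636 · 81.)

Var(X) = m_2 − m_1² = 94.254545 − 81 = 13.254545.


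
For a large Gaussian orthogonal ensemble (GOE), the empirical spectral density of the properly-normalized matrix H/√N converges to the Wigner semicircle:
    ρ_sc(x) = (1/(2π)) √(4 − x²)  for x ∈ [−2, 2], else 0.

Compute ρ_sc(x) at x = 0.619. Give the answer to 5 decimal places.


ρ_sc(x) = (1/(2π)) √(4 − x²). With x = 0.619:
  4 − x² = 4 − (0.619)² = 4 − 0.383161 = 3.616839.
  √(4 − x²) = 1.901799.
  1/(2π) = 0.159155.
  ρ_sc(0.619) = 0.159155 · 1.901799 = 0.302681.

Rounded to 5 decimal places: ρ_sc(0.619) ≈ 0.30268.


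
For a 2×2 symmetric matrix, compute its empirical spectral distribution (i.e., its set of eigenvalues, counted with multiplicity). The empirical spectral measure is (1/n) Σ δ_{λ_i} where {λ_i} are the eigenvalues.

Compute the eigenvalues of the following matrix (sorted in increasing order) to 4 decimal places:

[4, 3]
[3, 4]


Since M is real symmetric, both eigenvalues are real; they are the roots of det(λI − M) = λ² − (tr M) λ + det M.
tr M = 4 + 4 = 8.
det M = 4·4 − 3² = 16 − 9 = 7.
Characteristic polynomial: λ² − 8λ + 7 = 0.
Discriminant Δ = (tr M)² − 4·det M = 64 − 28 = 36; √Δ = 6.000000.
λ = (tr M ± √Δ)/2 = (8 ± 6.000000)/2, giving (tr M − √Δ)/2 = 1.0000 and (tr M + √Δ)/2 = 7.0000.

Eigenvalues sorted in increasing order: [1.0000, 7.0000].


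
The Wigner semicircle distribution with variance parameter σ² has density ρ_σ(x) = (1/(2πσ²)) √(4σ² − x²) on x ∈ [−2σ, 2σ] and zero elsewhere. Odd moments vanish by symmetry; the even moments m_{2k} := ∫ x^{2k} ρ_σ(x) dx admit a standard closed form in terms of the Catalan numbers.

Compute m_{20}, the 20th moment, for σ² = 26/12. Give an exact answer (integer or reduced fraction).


By the scaled semicircle moment identity, m_{2k} = σ^{2k} · C_k with k = 10.
C_10 = (1/(k+1)) · C(2k, k) = (1/11) · C(20, 10) = (1/11) · 184756 = 16796.
σ^{2k} = (σ²)^k = (26/12)^10 = 137858491849/60466176.

Therefore m_{20} = σ^{20} · C_10 = (137858491849/60466176) · 16796 = 578867807273951/15116544.


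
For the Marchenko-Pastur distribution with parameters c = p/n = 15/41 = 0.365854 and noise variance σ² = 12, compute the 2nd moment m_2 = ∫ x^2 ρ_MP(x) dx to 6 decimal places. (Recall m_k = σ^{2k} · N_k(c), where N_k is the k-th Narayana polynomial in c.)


E[X²] = σ⁴ (1 + c) (second MP moment). With σ² = 12 (so σ⁴ = 144) and c = 15/41 = 0.365854: E[X²] = 144 · (1 + 0.365854) = 144 · 1.365854.

So E[X^2] = 196.682927.


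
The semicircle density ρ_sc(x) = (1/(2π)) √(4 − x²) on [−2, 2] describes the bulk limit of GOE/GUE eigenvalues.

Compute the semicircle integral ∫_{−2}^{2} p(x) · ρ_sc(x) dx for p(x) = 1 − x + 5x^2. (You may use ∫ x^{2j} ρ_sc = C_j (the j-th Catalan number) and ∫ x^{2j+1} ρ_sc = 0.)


Write p(x) = Σ a_i x^i, split into monomials and integrate each against ρ_sc separately.
Using ∫ x^{2j} ρ_sc = C_j = (1/(j+1)) C(2j, j) (Catalan numbers) and ∫ x^{2j+1} ρ_sc = 0 (odd monomials vanish by symmetry):
  i = 0 (even): a_0 · C_{0} = 1 · 1 = 1
  i = 1 (odd): ∫ x^1 ρ_sc = 0 (vanishes)
  i = 2 (even): a_2 · C_{1} = 5 · 1 = 5

Summing the contributions: ∫_{−2}^{2} p(x) ρ_sc(x) dx = 1 + 5 = 6.
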